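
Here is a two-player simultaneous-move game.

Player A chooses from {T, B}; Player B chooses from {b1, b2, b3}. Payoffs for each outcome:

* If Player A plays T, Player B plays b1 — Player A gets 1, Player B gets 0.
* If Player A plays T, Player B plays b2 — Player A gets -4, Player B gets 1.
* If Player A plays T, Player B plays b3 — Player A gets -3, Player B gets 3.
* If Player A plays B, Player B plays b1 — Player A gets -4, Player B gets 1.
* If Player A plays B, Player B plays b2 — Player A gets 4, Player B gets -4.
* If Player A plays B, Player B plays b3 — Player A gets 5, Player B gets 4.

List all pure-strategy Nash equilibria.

(T, b1): Player B can switch to b2 (0 → 1). Not NE.
(T, b2): Player A can switch to B (-4 → 4). Not NE.
(T, b3): Player A can switch to B (-3 → 5). Not NE.
(B, b1): Player A can switch to T (-4 → 1). Not NE.
(B, b2): Player B can switch to b1 (-4 → 1). Not NE.
(B, b3): Player A gets 5, best alternative -3; Player B gets 4, best alternative 1. No profitable deviation — NE.

(B, b3)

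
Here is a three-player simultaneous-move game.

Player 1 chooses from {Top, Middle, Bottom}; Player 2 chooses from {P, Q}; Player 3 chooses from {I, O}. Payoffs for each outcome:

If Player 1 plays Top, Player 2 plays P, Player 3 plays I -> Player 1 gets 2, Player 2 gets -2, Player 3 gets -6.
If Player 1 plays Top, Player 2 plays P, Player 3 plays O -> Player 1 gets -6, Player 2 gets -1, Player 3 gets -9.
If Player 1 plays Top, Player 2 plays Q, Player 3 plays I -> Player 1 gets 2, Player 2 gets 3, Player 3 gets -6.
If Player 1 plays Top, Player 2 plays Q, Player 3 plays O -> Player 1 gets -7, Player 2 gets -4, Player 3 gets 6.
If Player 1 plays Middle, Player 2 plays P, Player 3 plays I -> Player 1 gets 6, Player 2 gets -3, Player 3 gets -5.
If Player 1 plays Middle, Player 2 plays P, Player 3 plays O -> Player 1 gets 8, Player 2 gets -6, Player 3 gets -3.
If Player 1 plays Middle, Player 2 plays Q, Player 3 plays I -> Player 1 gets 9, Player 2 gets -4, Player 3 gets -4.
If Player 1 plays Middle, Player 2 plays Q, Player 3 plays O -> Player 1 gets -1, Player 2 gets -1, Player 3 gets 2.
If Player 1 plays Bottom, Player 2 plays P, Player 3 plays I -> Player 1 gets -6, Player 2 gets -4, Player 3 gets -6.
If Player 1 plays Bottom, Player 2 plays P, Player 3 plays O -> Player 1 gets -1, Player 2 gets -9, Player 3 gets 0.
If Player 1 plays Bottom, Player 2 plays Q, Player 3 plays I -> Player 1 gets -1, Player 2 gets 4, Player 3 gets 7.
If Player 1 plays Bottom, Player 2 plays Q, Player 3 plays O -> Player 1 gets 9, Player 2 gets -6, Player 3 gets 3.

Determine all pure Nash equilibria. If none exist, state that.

(Top, P, I): Player 1 can switch to Middle (2 → 6). Not NE.
(Top, P, O): Player 1 can switch to Middle (-6 → 8). Not NE.
(Top, Q, I): Player 1 can switch to Middle (2 → 9). Not NE.
(Top, Q, O): Player 1 can switch to Middle (-7 → -1). Not NE.
(Middle, P, I): Player 3 can switch to O (-5 → -3). Not NE.
(Middle, P, O): Player 2 can switch to Q (-6 → -1). Not NE.
(Middle, Q, I): Player 2 can switch to P (-4 → -3). Not NE.
(Middle, Q, O): Player 1 can switch to Bottom (-1 → 9). Not NE.
(The remaining 4 profiles each have a profitable deviation by the same check.)

No pure-strategy Nash equilibrium.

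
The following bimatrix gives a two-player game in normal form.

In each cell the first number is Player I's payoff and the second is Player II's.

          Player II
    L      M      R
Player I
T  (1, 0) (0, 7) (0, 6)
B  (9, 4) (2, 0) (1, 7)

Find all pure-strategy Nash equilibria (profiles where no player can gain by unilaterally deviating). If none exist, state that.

Pure NE: (B, R)

Player I against L: payoffs 1, 9 → best response B.
Player I against M: payoffs 0, 2 → best response B.
Player I against R: payoffs 0, 1 → best response B.
Player II against T: payoffs 0, 7, 6 → best response M.
Player II against B: payoffs 4, 0, 7 → best response R.
Mutual best responses: (B, R).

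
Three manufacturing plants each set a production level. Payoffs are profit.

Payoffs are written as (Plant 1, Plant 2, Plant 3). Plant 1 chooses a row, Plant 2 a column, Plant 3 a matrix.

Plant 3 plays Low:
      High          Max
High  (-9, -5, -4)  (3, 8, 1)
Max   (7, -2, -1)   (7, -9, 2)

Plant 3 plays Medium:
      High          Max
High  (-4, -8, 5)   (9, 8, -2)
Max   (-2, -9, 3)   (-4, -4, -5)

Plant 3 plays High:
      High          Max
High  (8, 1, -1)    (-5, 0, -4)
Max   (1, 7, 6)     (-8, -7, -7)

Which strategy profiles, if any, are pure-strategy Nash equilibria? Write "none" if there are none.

Plant 1 against (High, Low): payoffs -9, 7 → best response Max.
Plant 1 against (High, Medium): payoffs -4, -2 → best response Max.
Plant 1 against (High, High): payoffs 8, 1 → best response High.
Plant 1 against (Max, Low): payoffs 3, 7 → best response Max.
Plant 1 against (Max, Medium): payoffs 9, -4 → best response High.
Plant 1 against (Max, High): payoffs -5, -8 → best response High.
Plant 2 against (High, Low): payoffs -5, 8 → best response Max.
Plant 2 against (High, Medium): payoffs -8, 8 → best response Max.
Plant 2 against (High, High): payoffs 1, 0 → best response High.
Plant 2 against (Max, Low): payoffs -2, -9 → best response High.
Plant 2 against (Max, Medium): payoffs -9, -4 → best response Max.
Plant 2 against (Max, High): payoffs 7, -7 → best response High.
Plant 3 against (High, High): payoffs -4, 5, -1 → best response Medium.
Plant 3 against (High, Max): payoffs 1, -2, -4 → best response Low.
Plant 3 against (Max, High): payoffs -1, 3, 6 → best response High.
Plant 3 against (Max, Max): payoffs 2, -5, -7 → best response Low.
No profile is a mutual best response for all players.

There is no pure-strategy Nash equilibrium.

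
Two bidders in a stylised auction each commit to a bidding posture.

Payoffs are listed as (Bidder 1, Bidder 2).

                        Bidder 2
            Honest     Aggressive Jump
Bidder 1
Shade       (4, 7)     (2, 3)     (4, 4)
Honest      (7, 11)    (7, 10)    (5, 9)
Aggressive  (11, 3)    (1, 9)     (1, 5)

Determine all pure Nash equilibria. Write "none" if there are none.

For each player, find the best response to each opponent profile; mutual best responses are the pure NE.
Bidder 1 against Honest: payoffs 4, 7, 11 → best response Aggressive.
Bidder 1 against Aggressive: payoffs 2, 7, 1 → best response Honest.
Bidder 1 against Jump: payoffs 4, 5, 1 → best response Honest.
Bidder 2 against Shade: payoffs 7, 3, 4 → best response Honest.
Bidder 2 against Honest: payoffs 11, 10, 9 → best response Honest.
Bidder 2 against Aggressive: payoffs 3, 9, 5 → best response Aggressive.
No profile is a mutual best response for all players.

There is no pure-strategy Nash equilibrium.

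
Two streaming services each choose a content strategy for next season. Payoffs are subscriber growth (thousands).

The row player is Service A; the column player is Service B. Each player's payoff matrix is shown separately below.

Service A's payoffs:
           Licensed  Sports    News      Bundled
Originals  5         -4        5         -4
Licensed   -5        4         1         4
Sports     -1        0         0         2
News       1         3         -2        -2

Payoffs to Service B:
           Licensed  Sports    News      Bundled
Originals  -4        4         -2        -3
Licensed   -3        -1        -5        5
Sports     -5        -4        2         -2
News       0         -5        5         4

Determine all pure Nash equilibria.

Service A against Licensed: payoffs 5, -5, -1, 1 → best response Originals.
Service A against Sports: payoffs -4, 4, 0, 3 → best response Licensed.
Service A against News: payoffs 5, 1, 0, -2 → best response Originals.
Service A against Bundled: payoffs -4, 4, 2, -2 → best response Licensed.
Service B against Originals: payoffs -4, 4, -2, -3 → best response Sports.
Service B against Licensed: payoffs -3, -1, -5, 5 → best response Bundled.
Service B against Sports: payoffs -5, -4, 2, -2 → best response News.
Service B against News: payoffs 0, -5, 5, 4 → best response News.
Mutual best responses: (Licensed, Bundled).

The unique pure-strategy Nash equilibrium is (Licensed, Bundled).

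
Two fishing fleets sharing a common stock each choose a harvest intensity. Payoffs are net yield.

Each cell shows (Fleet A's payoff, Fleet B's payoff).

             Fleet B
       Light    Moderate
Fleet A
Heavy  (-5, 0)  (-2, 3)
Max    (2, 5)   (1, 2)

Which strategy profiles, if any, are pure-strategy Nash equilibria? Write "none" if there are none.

Fleet A against Light: payoffs -5, 2 → best response Max.
Fleet A against Moderate: payoffs -2, 1 → best response Max.
Fleet B against Heavy: payoffs 0, 3 → best response Moderate.
Fleet B against Max: payoffs 5, 2 → best response Light.
Mutual best responses: (Max, Light).

Pure NE: (Max, Light)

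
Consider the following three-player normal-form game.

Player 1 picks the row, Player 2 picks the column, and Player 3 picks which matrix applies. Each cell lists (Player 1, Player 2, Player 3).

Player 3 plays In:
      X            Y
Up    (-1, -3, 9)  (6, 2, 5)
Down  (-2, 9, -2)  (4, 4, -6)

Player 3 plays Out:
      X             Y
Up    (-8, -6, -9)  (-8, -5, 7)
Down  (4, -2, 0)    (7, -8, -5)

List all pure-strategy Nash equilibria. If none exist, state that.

Player 1 against (X, In): payoffs -1, -2 → best response Up.
Player 1 against (X, Out): payoffs -8, 4 → best response Down.
Player 1 against (Y, In): payoffs 6, 4 → best response Up.
Player 1 against (Y, Out): payoffs -8, 7 → best response Down.
Player 2 against (Up, In): payoffs -3, 2 → best response Y.
Player 2 against (Up, Out): payoffs -6, -5 → best response Y.
Player 2 against (Down, In): payoffs 9, 4 → best response X.
Player 2 against (Down, Out): payoffs -2, -8 → best response X.
Player 3 against (Up, X): payoffs 9, -9 → best response In.
Player 3 against (Up, Y): payoffs 5, 7 → best response Out.
Player 3 against (Down, X): payoffs -2, 0 → best response Out.
Player 3 against (Down, Y): payoffs -6, -5 → best response Out.
Mutual best responses: (Down, X, Out).

The unique pure-strategy Nash equilibrium is (Down, X, Out).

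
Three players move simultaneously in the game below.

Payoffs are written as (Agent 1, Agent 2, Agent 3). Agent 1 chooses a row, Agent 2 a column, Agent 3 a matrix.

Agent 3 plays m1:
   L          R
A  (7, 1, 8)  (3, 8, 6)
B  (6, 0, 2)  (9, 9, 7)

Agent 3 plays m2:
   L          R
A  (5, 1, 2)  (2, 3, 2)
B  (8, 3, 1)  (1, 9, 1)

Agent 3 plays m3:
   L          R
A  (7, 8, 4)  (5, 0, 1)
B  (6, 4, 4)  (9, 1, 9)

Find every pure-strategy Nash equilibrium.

For each strategy profile, look for a profitable unilateral deviation.
(A, L, m1): Agent 2 can switch to R (1 → 8). Not NE.
(A, L, m2): Agent 1 can switch to B (5 → 8). Not NE.
(A, L, m3): Agent 3 can switch to m1 (4 → 8). Not NE.
(A, R, m1): Agent 1 can switch to B (3 → 9). Not NE.
(A, R, m2): Agent 3 can switch to m1 (2 → 6). Not NE.
(A, R, m3): Agent 1 can switch to B (5 → 9). Not NE.
(B, L, m1): Agent 1 can switch to A (6 → 7). Not NE.
(B, L, m2): Agent 2 can switch to R (3 → 9). Not NE.
(B, L, m3): Agent 1 can switch to A (6 → 7). Not NE.
(B, R, m1): Agent 3 can switch to m3 (7 → 9). Not NE.
(B, R, m2): Agent 1 can switch to A (1 → 2). Not NE.
(B, R, m3): Agent 2 can switch to L (1 → 4). Not NE.

No pure-strategy Nash equilibrium.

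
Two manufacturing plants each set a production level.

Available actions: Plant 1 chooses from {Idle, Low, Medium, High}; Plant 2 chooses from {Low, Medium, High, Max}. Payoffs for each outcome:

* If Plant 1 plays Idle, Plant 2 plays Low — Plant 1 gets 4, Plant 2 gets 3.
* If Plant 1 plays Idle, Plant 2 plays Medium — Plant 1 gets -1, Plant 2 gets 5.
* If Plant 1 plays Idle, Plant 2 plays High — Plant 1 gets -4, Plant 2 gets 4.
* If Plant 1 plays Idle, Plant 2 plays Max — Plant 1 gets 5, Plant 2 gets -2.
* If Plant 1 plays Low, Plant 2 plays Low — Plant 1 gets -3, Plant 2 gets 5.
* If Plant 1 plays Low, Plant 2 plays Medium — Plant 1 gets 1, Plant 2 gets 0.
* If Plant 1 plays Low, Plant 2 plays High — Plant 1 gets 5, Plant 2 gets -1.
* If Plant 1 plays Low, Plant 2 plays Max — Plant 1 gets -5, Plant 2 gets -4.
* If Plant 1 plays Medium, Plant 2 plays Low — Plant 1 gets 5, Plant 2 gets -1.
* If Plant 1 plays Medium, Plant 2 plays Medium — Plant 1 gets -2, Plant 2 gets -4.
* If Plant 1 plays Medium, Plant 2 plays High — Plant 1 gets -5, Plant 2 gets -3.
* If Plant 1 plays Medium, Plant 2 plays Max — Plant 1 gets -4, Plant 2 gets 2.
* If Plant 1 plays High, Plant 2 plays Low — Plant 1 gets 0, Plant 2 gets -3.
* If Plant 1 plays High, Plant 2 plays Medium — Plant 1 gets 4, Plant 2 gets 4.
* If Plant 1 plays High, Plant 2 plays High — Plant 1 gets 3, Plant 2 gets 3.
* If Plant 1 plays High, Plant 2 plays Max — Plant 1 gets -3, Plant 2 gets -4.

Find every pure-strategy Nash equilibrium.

Plant 1 against Low: payoffs 4, -3, 5, 0 → best response Medium.
Plant 1 against Medium: payoffs -1, 1, -2, 4 → best response High.
Plant 1 against High: payoffs -4, 5, -5, 3 → best response Low.
Plant 1 against Max: payoffs 5, -5, -4, -3 → best response Idle.
Plant 2 against Idle: payoffs 3, 5, 4, -2 → best response Medium.
Plant 2 against Low: payoffs 5, 0, -1, -4 → best response Low.
Plant 2 against Medium: payoffs -1, -4, -3, 2 → best response Max.
Plant 2 against High: payoffs -3, 4, 3, -4 → best response Medium.
Mutual best responses: (High, Medium).

Pure NE: (High, Medium)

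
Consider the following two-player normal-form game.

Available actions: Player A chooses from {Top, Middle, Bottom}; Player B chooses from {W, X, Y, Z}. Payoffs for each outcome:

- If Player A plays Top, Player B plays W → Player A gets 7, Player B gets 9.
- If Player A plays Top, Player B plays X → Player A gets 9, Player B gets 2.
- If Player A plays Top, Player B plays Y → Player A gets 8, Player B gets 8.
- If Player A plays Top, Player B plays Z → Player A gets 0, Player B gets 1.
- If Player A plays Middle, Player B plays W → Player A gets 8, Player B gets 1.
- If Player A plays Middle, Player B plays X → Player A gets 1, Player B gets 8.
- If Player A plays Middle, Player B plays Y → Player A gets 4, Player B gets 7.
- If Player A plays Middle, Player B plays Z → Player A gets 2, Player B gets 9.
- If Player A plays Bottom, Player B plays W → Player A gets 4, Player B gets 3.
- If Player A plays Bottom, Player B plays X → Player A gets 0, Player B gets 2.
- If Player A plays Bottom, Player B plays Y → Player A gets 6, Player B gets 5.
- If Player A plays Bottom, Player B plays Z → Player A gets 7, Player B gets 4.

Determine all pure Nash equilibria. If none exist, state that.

Player A against W: payoffs 7, 8, 4 → best response Middle.
Player A against X: payoffs 9, 1, 0 → best response Top.
Player A against Y: payoffs 8, 4, 6 → best response Top.
Player A against Z: payoffs 0, 2, 7 → best response Bottom.
Player B against Top: payoffs 9, 2, 8, 1 → best response W.
Player B against Middle: payoffs 1, 8, 7, 9 → best response Z.
Player B against Bottom: payoffs 3, 2, 5, 4 → best response Y.
No profile is a mutual best response for all players.

No pure-strategy Nash equilibrium.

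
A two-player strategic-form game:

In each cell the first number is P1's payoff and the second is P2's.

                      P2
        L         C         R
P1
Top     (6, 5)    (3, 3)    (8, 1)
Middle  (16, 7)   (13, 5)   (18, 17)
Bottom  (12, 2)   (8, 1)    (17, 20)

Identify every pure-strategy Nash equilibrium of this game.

(Middle, R)

(Top, L): P1 can switch to Middle (6 → 16). Not NE.
(Top, C): P1 can switch to Middle (3 → 13). Not NE.
(Top, R): P1 can switch to Middle (8 → 18). Not NE.
(Middle, L): P2 can switch to R (7 → 17). Not NE.
(Middle, C): P2 can switch to L (5 → 7). Not NE.
(Middle, R): P1 gets 18, best alternative 17; P2 gets 17, best alternative 7. No profitable deviation — NE.
(Bottom, L): P1 can switch to Middle (12 → 16). Not NE.
(The remaining 2 profiles each have a profitable deviation by the same check.)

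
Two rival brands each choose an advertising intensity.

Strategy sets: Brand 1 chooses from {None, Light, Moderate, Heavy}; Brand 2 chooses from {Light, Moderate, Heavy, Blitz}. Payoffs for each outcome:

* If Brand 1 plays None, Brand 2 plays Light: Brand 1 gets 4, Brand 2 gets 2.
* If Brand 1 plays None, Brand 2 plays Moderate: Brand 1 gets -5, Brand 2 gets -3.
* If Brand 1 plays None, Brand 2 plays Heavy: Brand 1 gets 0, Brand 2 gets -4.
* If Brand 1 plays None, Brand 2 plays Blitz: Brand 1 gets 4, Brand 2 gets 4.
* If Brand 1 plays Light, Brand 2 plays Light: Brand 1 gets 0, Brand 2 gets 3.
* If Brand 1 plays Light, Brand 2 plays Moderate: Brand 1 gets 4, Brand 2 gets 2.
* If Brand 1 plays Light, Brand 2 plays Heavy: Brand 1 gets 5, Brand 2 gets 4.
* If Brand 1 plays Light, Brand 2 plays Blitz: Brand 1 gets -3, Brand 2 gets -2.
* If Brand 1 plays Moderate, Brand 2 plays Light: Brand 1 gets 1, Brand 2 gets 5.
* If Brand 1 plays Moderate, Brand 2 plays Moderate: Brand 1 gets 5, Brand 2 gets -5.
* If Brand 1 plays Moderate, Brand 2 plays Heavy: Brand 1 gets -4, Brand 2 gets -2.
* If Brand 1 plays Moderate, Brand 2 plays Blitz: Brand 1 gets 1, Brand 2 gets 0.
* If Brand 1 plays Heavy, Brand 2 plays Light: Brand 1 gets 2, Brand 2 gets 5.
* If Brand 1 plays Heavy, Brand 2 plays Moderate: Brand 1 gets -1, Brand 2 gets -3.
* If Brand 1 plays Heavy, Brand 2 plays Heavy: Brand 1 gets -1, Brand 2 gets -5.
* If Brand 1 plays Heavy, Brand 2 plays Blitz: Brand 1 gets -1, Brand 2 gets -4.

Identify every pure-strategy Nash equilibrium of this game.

Brand 1 against Light: payoffs 4, 0, 1, 2 → best response None.
Brand 1 against Moderate: payoffs -5, 4, 5, -1 → best response Moderate.
Brand 1 against Heavy: payoffs 0, 5, -4, -1 → best response Light.
Brand 1 against Blitz: payoffs 4, -3, 1, -1 → best response None.
Brand 2 against None: payoffs 2, -3, -4, 4 → best response Blitz.
Brand 2 against Light: payoffs 3, 2, 4, -2 → best response Heavy.
Brand 2 against Moderate: payoffs 5, -5, -2, 0 → best response Light.
Brand 2 against Heavy: payoffs 5, -3, -5, -4 → best response Light.
Mutual best responses: (None, Blitz); (Light, Heavy).

Pure-strategy Nash equilibria: (None, Blitz); (Light, Heavy)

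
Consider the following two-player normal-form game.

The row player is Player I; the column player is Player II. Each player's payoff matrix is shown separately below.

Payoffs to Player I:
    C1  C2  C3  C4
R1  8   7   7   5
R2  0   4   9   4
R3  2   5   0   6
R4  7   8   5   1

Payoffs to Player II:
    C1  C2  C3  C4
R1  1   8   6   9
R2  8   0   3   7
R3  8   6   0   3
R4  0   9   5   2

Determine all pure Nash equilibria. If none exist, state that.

The unique pure-strategy Nash equilibrium is (R4, C2).

Player I against C1: payoffs 8, 0, 2, 7 → best response R1.
Player I against C2: payoffs 7, 4, 5, 8 → best response R4.
Player I against C3: payoffs 7, 9, 0, 5 → best response R2.
Player I against C4: payoffs 5, 4, 6, 1 → best response R3.
Player II against R1: payoffs 1, 8, 6, 9 → best response C4.
Player II against R2: payoffs 8, 0, 3, 7 → best response C1.
Player II against R3: payoffs 8, 6, 0, 3 → best response C1.
Player II against R4: payoffs 0, 9, 5, 2 → best response C2.
Mutual best responses: (R4, C2).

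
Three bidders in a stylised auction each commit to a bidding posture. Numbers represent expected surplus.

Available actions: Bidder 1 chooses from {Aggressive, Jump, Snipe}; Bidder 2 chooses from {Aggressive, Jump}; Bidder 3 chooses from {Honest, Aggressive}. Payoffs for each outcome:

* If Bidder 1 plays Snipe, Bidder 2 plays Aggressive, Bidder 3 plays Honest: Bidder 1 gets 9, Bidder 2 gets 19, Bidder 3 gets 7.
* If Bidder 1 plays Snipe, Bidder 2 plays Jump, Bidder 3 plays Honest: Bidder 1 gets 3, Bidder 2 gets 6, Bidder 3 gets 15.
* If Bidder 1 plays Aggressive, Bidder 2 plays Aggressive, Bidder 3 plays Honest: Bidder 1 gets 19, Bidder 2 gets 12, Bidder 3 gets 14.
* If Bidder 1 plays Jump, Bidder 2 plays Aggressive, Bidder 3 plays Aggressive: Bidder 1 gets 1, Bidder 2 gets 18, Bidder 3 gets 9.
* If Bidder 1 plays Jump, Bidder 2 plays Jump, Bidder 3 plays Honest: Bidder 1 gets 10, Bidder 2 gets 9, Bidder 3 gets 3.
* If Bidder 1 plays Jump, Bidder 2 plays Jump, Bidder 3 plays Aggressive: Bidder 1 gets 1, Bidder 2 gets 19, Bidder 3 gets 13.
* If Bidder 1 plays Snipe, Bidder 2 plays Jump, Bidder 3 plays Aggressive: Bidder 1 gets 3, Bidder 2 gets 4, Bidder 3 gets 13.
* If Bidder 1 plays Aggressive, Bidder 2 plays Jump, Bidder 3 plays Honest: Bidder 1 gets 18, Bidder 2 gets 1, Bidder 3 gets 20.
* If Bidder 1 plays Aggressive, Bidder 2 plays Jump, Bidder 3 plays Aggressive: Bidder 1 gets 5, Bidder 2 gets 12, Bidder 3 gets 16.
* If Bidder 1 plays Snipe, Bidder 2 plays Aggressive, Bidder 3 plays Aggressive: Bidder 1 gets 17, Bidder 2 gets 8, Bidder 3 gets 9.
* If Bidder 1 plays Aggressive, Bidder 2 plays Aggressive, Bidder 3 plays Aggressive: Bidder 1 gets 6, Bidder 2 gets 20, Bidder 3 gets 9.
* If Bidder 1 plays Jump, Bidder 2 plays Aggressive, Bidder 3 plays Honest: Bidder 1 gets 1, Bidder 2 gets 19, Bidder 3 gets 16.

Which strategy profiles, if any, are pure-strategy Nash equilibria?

(Aggressive, Aggressive, Honest): Bidder 1 gets 19, best alternative 9; Bidder 2 gets 12, best alternative 1; Bidder 3 gets 14, best alternative 9. No profitable deviation — NE.
(Aggressive, Aggressive, Aggressive): Bidder 1 can switch to Snipe (6 → 17). Not NE.
(Aggressive, Jump, Honest): Bidder 2 can switch to Aggressive (1 → 12). Not NE.
(Aggressive, Jump, Aggressive): Bidder 2 can switch to Aggressive (12 → 20). Not NE.
(Jump, Aggressive, Honest): Bidder 1 can switch to Aggressive (1 → 19). Not NE.
(Jump, Aggressive, Aggressive): Bidder 1 can switch to Aggressive (1 → 6). Not NE.
(Jump, Jump, Honest): Bidder 1 can switch to Aggressive (10 → 18). Not NE.
(Jump, Jump, Aggressive): Bidder 1 can switch to Aggressive (1 → 5). Not NE.
(Snipe, Aggressive, Honest): Bidder 1 can switch to Aggressive (9 → 19). Not NE.
(Snipe, Aggressive, Aggressive): Bidder 1 gets 17, best alternative 6; Bidder 2 gets 8, best alternative 4; Bidder 3 gets 9, best alternative 7. No profitable deviation — NE.
(The remaining 2 profiles each have a profitable deviation by the same check.)

(Aggressive, Aggressive, Honest), (Snipe, Aggressive, Aggressive)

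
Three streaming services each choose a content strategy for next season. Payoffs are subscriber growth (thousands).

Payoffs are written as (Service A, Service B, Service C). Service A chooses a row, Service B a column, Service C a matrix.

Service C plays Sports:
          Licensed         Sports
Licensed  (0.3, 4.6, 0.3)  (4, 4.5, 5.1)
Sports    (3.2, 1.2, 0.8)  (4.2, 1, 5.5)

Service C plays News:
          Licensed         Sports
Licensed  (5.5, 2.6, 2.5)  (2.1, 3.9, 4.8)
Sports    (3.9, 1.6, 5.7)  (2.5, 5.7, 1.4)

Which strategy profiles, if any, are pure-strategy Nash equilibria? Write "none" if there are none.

No pure-strategy Nash equilibrium.

Service A against (Licensed, Sports): payoffs 0.3, 3.2 → best response Sports.
Service A against (Licensed, News): payoffs 5.5, 3.9 → best response Licensed.
Service A against (Sports, Sports): payoffs 4, 4.2 → best response Sports.
Service A against (Sports, News): payoffs 2.1, 2.5 → best response Sports.
Service B against (Licensed, Sports): payoffs 4.6, 4.5 → best response Licensed.
Service B against (Licensed, News): payoffs 2.6, 3.9 → best response Sports.
Service B against (Sports, Sports): payoffs 1.2, 1 → best response Licensed.
Service B against (Sports, News): payoffs 1.6, 5.7 → best response Sports.
Service C against (Licensed, Licensed): payoffs 0.3, 2.5 → best response News.
Service C against (Licensed, Sports): payoffs 5.1, 4.8 → best response Sports.
Service C against (Sports, Licensed): payoffs 0.8, 5.7 → best response News.
Service C against (Sports, Sports): payoffs 5.5, 1.4 → best response Sports.
No profile is a mutual best response for all players.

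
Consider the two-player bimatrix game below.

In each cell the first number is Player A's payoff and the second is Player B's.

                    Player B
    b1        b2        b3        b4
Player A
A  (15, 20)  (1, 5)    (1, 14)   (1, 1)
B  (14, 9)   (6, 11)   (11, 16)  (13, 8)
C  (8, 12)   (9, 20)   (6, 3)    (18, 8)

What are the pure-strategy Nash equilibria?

(A, b1) and (B, b3) and (C, b2)

Player A against b1: payoffs 15, 14, 8 → best response A.
Player A against b2: payoffs 1, 6, 9 → best response C.
Player A against b3: payoffs 1, 11, 6 → best response B.
Player A against b4: payoffs 1, 13, 18 → best response C.
Player B against A: payoffs 20, 5, 14, 1 → best response b1.
Player B against B: payoffs 9, 11, 16, 8 → best response b3.
Player B against C: payoffs 12, 20, 3, 8 → best response b2.
Mutual best responses: (A, b1); (B, b3); (C, b2).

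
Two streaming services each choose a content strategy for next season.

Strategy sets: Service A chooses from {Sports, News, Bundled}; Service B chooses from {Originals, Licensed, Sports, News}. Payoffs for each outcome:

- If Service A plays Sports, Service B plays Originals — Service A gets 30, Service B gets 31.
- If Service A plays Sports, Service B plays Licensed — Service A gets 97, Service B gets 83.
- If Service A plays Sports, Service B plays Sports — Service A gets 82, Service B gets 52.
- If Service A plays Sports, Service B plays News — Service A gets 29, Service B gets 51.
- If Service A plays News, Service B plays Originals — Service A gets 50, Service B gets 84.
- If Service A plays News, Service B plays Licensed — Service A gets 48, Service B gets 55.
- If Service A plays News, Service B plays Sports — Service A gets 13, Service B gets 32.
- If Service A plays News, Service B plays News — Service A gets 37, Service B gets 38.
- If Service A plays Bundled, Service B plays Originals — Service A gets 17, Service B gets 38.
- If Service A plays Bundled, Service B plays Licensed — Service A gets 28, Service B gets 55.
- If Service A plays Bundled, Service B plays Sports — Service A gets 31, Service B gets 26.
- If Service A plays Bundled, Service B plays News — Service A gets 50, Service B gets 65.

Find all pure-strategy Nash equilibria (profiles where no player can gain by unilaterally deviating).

The pure Nash equilibria are (Sports, Licensed); (News, Originals); (Bundled, News).

For each strategy profile, look for a profitable unilateral deviation.
(Sports, Originals): Service A can switch to News (30 → 50). Not NE.
(Sports, Licensed): Service A gets 97, best alternative 48; Service B gets 83, best alternative 52. No profitable deviation — NE.
(Sports, Sports): Service B can switch to Licensed (52 → 83). Not NE.
(Sports, News): Service A can switch to News (29 → 37). Not NE.
(News, Originals): Service A gets 50, best alternative 30; Service B gets 84, best alternative 55. No profitable deviation — NE.
(News, Licensed): Service A can switch to Sports (48 → 97). Not NE.
(News, Sports): Service A can switch to Sports (13 → 82). Not NE.
(News, News): Service A can switch to Bundled (37 → 50). Not NE.
(Bundled, Originals): Service A can switch to Sports (17 → 30). Not NE.
(Bundled, Licensed): Service A can switch to Sports (28 → 97). Not NE.
(Bundled, Sports): Service A can switch to Sports (31 → 82). Not NE.
(Bundled, News): Service A gets 50, best alternative 37; Service B gets 65, best alternative 55. No profitable deviation — NE.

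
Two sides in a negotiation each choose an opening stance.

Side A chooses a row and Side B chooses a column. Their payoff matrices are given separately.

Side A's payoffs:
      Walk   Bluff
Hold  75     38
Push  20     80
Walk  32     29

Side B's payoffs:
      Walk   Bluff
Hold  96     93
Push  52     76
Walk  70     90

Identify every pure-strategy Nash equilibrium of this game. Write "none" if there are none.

Pure-strategy Nash equilibria: (Hold, Walk); (Push, Bluff)

Mark each player's best response to every combination of opponents' strategies; a profile where every player is best-responding is a pure Nash equilibrium.
Side A against Walk: payoffs 75, 20, 32 → best response Hold.
Side A against Bluff: payoffs 38, 80, 29 → best response Push.
Side B against Hold: payoffs 96, 93 → best response Walk.
Side B against Push: payoffs 52, 76 → best response Bluff.
Side B against Walk: payoffs 70, 90 → best response Bluff.
Mutual best responses: (Hold, Walk); (Push, Bluff).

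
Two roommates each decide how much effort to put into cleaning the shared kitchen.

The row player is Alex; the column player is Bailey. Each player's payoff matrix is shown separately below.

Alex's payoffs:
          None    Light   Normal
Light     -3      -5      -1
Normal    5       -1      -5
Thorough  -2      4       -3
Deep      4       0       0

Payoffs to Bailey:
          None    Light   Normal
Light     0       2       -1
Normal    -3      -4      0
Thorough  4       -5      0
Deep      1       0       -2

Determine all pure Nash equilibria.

No pure-strategy Nash equilibrium.

Mark each player's best response to every combination of opponents' strategies; a profile where every player is best-responding is a pure Nash equilibrium.
Alex against None: payoffs -3, 5, -2, 4 → best response Normal.
Alex against Light: payoffs -5, -1, 4, 0 → best response Thorough.
Alex against Normal: payoffs -1, -5, -3, 0 → best response Deep.
Bailey against Light: payoffs 0, 2, -1 → best response Light.
Bailey against Normal: payoffs -3, -4, 0 → best response Normal.
Bailey against Thorough: payoffs 4, -5, 0 → best response None.
Bailey against Deep: payoffs 1, 0, -2 → best response None.
No profile is a mutual best response for all players.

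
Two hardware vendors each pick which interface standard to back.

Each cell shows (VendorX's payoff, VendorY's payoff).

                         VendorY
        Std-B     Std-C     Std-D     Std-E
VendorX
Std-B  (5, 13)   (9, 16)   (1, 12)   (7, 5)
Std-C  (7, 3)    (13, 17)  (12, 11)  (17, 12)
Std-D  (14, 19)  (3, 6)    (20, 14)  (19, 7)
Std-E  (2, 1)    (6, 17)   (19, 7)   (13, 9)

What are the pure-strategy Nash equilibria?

VendorX against Std-B: payoffs 5, 7, 14, 2 → best response Std-D.
VendorX against Std-C: payoffs 9, 13, 3, 6 → best response Std-C.
VendorX against Std-D: payoffs 1, 12, 20, 19 → best response Std-D.
VendorX against Std-E: payoffs 7, 17, 19, 13 → best response Std-D.
VendorY against Std-B: payoffs 13, 16, 12, 5 → best response Std-C.
VendorY against Std-C: payoffs 3, 17, 11, 12 → best response Std-C.
VendorY against Std-D: payoffs 19, 6, 14, 7 → best response Std-B.
VendorY against Std-E: payoffs 1, 17, 7, 9 → best response Std-C.
Mutual best responses: (Std-C, Std-C); (Std-D, Std-B).

The pure Nash equilibria are (Std-C, Std-C); (Std-D, Std-B).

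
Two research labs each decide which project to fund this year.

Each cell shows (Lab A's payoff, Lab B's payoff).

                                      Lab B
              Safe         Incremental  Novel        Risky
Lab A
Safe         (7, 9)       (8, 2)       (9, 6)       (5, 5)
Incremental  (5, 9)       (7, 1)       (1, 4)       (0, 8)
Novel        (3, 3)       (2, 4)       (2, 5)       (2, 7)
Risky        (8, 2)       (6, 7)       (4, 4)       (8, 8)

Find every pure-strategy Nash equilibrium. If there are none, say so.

Pure NE: (Risky, Risky)

Lab A against Safe: payoffs 7, 5, 3, 8 → best response Risky.
Lab A against Incremental: payoffs 8, 7, 2, 6 → best response Safe.
Lab A against Novel: payoffs 9, 1, 2, 4 → best response Safe.
Lab A against Risky: payoffs 5, 0, 2, 8 → best response Risky.
Lab B against Safe: payoffs 9, 2, 6, 5 → best response Safe.
Lab B against Incremental: payoffs 9, 1, 4, 8 → best response Safe.
Lab B against Novel: payoffs 3, 4, 5, 7 → best response Risky.
Lab B against Risky: payoffs 2, 7, 4, 8 → best response Risky.
Mutual best responses: (Risky, Risky).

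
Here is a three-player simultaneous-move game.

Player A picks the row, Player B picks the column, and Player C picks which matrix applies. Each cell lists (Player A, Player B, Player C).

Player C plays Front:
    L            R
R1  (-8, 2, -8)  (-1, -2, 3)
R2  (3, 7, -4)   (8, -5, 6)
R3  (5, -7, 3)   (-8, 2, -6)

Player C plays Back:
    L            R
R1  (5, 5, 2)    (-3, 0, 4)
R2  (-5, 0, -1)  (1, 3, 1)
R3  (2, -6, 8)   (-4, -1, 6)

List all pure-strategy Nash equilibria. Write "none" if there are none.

The unique pure-strategy Nash equilibrium is (R1, L, Back).

Player A against (L, Front): payoffs -8, 3, 5 → best response R3.
Player A against (L, Back): payoffs 5, -5, 2 → best response R1.
Player A against (R, Front): payoffs -1, 8, -8 → best response R2.
Player A against (R, Back): payoffs -3, 1, -4 → best response R2.
Player B against (R1, Front): payoffs 2, -2 → best response L.
Player B against (R1, Back): payoffs 5, 0 → best response L.
Player B against (R2, Front): payoffs 7, -5 → best response L.
Player B against (R2, Back): payoffs 0, 3 → best response R.
Player B against (R3, Front): payoffs -7, 2 → best response R.
Player B against (R3, Back): payoffs -6, -1 → best response R.
Player C against (R1, L): payoffs -8, 2 → best response Back.
Player C against (R1, R): payoffs 3, 4 → best response Back.
Player C against (R2, L): payoffs -4, -1 → best response Back.
Player C against (R2, R): payoffs 6, 1 → best response Front.
Player C against (R3, L): payoffs 3, 8 → best response Back.
Player C against (R3, R): payoffs -6, 6 → best response Back.
Mutual best responses: (R1, L, Back).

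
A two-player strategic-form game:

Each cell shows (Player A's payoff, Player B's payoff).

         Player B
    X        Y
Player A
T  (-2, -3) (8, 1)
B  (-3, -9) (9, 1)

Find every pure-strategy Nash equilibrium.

For each strategy profile, look for a profitable unilateral deviation.
(T, X): Player B can switch to Y (-3 → 1). Not NE.
(T, Y): Player A can switch to B (8 → 9). Not NE.
(B, X): Player A can switch to T (-3 → -2). Not NE.
(B, Y): Player A gets 9, best alternative 8; Player B gets 1, best alternative -9. No profitable deviation — NE.

The unique pure-strategy Nash equilibrium is (B, Y).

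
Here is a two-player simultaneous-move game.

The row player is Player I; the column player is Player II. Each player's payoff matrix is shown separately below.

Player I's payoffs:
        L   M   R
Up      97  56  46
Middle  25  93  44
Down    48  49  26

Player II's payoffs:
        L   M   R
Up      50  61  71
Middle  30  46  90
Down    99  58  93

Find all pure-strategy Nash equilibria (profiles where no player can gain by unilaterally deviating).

Check each profile: it is a Nash equilibrium iff no player can strictly gain by switching unilaterally.
(Up, L): Player II can switch to M (50 → 61). Not NE.
(Up, M): Player I can switch to Middle (56 → 93). Not NE.
(Up, R): Player I gets 46, best alternative 44; Player II gets 71, best alternative 61. No profitable deviation — NE.
(Middle, L): Player I can switch to Up (25 → 97). Not NE.
(Middle, M): Player II can switch to R (46 → 90). Not NE.
(Middle, R): Player I can switch to Up (44 → 46). Not NE.
(Down, L): Player I can switch to Up (48 → 97). Not NE.
(Down, M): Player I can switch to Up (49 → 56). Not NE.
(Down, R): Player I can switch to Up (26 → 46). Not NE.

(Up, R)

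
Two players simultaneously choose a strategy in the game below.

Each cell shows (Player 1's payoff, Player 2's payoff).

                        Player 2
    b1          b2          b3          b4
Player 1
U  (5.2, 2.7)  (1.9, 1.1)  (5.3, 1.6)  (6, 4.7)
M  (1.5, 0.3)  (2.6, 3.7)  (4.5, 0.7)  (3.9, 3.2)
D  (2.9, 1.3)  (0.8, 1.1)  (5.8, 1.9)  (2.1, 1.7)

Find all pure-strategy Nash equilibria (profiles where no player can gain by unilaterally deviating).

Pure-strategy Nash equilibria: (U, b4), (M, b2), (D, b3)

(U, b1): Player 2 can switch to b4 (2.7 → 4.7). Not NE.
(U, b2): Player 1 can switch to M (1.9 → 2.6). Not NE.
(U, b3): Player 1 can switch to D (5.3 → 5.8). Not NE.
(U, b4): Player 1 gets 6, best alternative 3.9; Player 2 gets 4.7, best alternative 2.7. No profitable deviation — NE.
(M, b1): Player 1 can switch to U (1.5 → 5.2). Not NE.
(M, b2): Player 1 gets 2.6, best alternative 1.9; Player 2 gets 3.7, best alternative 3.2. No profitable deviation — NE.
(M, b3): Player 1 can switch to U (4.5 → 5.3). Not NE.
(M, b4): Player 1 can switch to U (3.9 → 6). Not NE.
(D, b1): Player 1 can switch to U (2.9 → 5.2). Not NE.
(D, b2): Player 1 can switch to U (0.8 → 1.9). Not NE.
(D, b3): Player 1 gets 5.8, best alternative 5.3; Player 2 gets 1.9, best alternative 1.7. No profitable deviation — NE.
(D, b4): Player 1 can switch to U (2.1 → 6). Not NE.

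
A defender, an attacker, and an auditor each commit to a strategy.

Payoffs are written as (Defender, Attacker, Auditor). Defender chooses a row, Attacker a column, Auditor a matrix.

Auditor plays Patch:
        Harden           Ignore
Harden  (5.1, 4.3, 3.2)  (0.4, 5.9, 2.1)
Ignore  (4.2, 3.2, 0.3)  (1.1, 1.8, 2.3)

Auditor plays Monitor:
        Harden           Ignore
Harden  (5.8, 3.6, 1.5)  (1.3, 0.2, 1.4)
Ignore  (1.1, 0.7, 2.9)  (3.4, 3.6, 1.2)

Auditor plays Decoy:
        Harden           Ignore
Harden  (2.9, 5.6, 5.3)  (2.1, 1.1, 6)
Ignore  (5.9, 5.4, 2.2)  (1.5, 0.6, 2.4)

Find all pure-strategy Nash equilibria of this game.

For each strategy profile, look for a profitable unilateral deviation.
(Harden, Harden, Patch): Attacker can switch to Ignore (4.3 → 5.9). Not NE.
(Harden, Harden, Monitor): Auditor can switch to Patch (1.5 → 3.2). Not NE.
(Harden, Harden, Decoy): Defender can switch to Ignore (2.9 → 5.9). Not NE.
(Harden, Ignore, Patch): Defender can switch to Ignore (0.4 → 1.1). Not NE.
(Harden, Ignore, Monitor): Defender can switch to Ignore (1.3 → 3.4). Not NE.
(Harden, Ignore, Decoy): Attacker can switch to Harden (1.1 → 5.6). Not NE.
(Ignore, Harden, Patch): Defender can switch to Harden (4.2 → 5.1). Not NE.
(Ignore, Harden, Monitor): Defender can switch to Harden (1.1 → 5.8). Not NE.
(The remaining 4 profiles each have a profitable deviation by the same check.)

There is no pure-strategy Nash equilibrium.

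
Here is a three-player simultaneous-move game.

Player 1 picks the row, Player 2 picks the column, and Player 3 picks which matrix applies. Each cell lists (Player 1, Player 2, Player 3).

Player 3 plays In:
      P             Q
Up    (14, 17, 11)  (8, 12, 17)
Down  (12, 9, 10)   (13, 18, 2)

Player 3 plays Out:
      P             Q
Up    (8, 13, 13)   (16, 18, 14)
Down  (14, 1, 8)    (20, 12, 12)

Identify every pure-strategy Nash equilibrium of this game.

The unique pure-strategy Nash equilibrium is (Down, Q, Out).

(Up, P, In): Player 3 can switch to Out (11 → 13). Not NE.
(Up, P, Out): Player 1 can switch to Down (8 → 14). Not NE.
(Up, Q, In): Player 1 can switch to Down (8 → 13). Not NE.
(Up, Q, Out): Player 1 can switch to Down (16 → 20). Not NE.
(Down, P, In): Player 1 can switch to Up (12 → 14). Not NE.
(Down, P, Out): Player 2 can switch to Q (1 → 12). Not NE.
(Down, Q, In): Player 3 can switch to Out (2 → 12). Not NE.
(Down, Q, Out): Player 1 gets 20, best alternative 16; Player 2 gets 12, best alternative 1; Player 3 gets 12, best alternative 2. No profitable deviation — NE.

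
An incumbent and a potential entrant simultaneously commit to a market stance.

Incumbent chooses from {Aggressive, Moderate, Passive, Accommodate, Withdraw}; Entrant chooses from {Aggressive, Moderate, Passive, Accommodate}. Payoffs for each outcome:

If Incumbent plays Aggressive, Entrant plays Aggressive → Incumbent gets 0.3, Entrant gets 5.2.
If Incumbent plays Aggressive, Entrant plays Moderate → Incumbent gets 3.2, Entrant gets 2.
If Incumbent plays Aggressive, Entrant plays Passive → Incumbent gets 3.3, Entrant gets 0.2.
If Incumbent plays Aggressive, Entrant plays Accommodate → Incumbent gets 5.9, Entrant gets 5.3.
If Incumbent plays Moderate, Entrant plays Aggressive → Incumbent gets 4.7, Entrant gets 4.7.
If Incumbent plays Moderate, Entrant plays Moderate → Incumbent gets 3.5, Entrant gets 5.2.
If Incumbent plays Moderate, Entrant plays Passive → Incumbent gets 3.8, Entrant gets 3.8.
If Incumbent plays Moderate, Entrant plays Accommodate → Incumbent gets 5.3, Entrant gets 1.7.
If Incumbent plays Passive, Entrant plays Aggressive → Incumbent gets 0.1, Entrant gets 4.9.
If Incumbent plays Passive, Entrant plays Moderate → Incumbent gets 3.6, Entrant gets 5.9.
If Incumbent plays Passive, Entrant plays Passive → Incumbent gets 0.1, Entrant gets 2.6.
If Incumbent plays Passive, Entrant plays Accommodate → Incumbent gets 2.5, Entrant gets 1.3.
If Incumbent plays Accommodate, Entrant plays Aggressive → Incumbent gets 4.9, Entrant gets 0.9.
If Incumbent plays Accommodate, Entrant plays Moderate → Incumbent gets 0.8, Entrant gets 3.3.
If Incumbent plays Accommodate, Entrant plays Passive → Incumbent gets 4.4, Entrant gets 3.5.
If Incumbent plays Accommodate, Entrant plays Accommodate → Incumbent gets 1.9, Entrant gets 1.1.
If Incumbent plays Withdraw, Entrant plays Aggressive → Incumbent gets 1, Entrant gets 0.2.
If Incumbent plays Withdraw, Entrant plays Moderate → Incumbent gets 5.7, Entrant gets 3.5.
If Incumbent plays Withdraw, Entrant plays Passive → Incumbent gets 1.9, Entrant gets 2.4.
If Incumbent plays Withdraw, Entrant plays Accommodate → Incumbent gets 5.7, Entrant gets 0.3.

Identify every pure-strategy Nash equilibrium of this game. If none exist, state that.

The pure Nash equilibria are (Aggressive, Accommodate) and (Accommodate, Passive) and (Withdraw, Moderate).

Incumbent against Aggressive: payoffs 0.3, 4.7, 0.1, 4.9, 1 → best response Accommodate.
Incumbent against Moderate: payoffs 3.2, 3.5, 3.6, 0.8, 5.7 → best response Withdraw.
Incumbent against Passive: payoffs 3.3, 3.8, 0.1, 4.4, 1.9 → best response Accommodate.
Incumbent against Accommodate: payoffs 5.9, 5.3, 2.5, 1.9, 5.7 → best response Aggressive.
Entrant against Aggressive: payoffs 5.2, 2, 0.2, 5.3 → best response Accommodate.
Entrant against Moderate: payoffs 4.7, 5.2, 3.8, 1.7 → best response Moderate.
Entrant against Passive: payoffs 4.9, 5.9, 2.6, 1.3 → best response Moderate.
Entrant against Accommodate: payoffs 0.9, 3.3, 3.5, 1.1 → best response Passive.
Entrant against Withdraw: payoffs 0.2, 3.5, 2.4, 0.3 → best response Moderate.
Mutual best responses: (Aggressive, Accommodate); (Accommodate, Passive); (Withdraw, Moderate).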